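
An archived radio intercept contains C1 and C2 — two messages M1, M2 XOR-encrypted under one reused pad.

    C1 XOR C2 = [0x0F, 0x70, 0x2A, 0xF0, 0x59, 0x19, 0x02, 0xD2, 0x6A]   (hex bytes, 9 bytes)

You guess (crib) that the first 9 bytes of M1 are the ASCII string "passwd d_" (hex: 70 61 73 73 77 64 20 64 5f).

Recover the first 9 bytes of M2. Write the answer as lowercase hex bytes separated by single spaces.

Since C1 ⊕ C2 = M1 ⊕ M2, XORing with the guessed M1 bytes yields the corresponding M2 bytes: M2 = (C1 ⊕ C2) ⊕ M1.
 15 ⊕ 112 = 127
112 ⊕  97 =  17
 42 ⊕ 115 =  89
240 ⊕ 115 = 131
 89 ⊕ 119 =  46
 25 ⊕ 100 = 125
  2 ⊕  32 =  34
210 ⊕ 100 = 182
106 ⊕  95 =  53

7f 11 59 83 2e 7d 22 b6 35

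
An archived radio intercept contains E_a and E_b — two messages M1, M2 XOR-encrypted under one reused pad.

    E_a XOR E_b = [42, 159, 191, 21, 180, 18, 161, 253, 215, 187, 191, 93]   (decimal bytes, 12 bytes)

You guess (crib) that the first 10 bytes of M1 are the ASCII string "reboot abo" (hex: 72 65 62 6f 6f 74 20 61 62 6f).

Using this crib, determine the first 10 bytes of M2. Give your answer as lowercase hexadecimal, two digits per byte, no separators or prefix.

Since E_a ⊕ E_b = M1 ⊕ M2, XORing with the guessed M1 bytes yields the corresponding M2 bytes: M2 = (E_a ⊕ E_b) ⊕ M1.
2a xor 72 = 58
9f xor 65 = fa
bf xor 62 = dd
15 xor 6f = 7a
b4 xor 6f = db
12 xor 74 = 66
a1 xor 20 = 81
fd xor 61 = 9c
d7 xor 62 = b5
bb xor 6f = d4

58fadd7adb66819cb5d4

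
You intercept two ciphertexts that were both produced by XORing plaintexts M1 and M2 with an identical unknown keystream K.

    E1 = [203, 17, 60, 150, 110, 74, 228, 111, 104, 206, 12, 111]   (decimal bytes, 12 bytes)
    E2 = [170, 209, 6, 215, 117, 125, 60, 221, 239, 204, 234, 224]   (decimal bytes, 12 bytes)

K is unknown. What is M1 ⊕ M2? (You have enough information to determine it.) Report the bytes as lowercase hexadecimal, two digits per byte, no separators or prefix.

E1 ⊕ E2 = (M1 ⊕ K) ⊕ (M2 ⊕ K) = M1 ⊕ M2 — the shared key cancels under XOR.
byte 0: 203 xor 170 =  97
byte 1:  17 xor 209 = 192
byte 2:  60 xor   6 =  58
byte 3: 150 xor 215 =  65
byte 4: 110 xor 117 =  27
byte 5:  74 xor 125 =  55
byte 6: 228 xor  60 = 216
byte 7: 111 xor 221 = 178
byte 8: 104 xor 239 = 135
byte 9: 206 xor 204 =   2
byte 10:  12 xor 234 = 230
byte 11: 111 xor 224 = 143

61c03a411b37d8b28702e68f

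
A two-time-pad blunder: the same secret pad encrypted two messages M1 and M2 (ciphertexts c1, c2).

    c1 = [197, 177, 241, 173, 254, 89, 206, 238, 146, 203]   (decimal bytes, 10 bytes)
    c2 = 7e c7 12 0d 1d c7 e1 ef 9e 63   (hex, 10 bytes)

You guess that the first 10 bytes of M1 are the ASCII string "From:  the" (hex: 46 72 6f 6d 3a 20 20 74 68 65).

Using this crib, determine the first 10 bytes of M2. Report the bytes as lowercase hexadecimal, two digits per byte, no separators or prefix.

fd048ccdd9be0f7564cd

First, c1 ⊕ c2 = (M1 ⊕ K) ⊕ (M2 ⊕ K) = M1 ⊕ M2, so the key drops out. Then M2 = (M1 ⊕ M2) ⊕ M1 over the first 10 bytes.
byte 0: (c5 ^ 7e) ^ 46 = bb ^ 46 = fd
byte 1: (b1 ^ c7) ^ 72 = 76 ^ 72 = 04
byte 2: (f1 ^ 12) ^ 6f = e3 ^ 6f = 8c
byte 3: (ad ^ 0d) ^ 6d = a0 ^ 6d = cd
byte 4: (fe ^ 1d) ^ 3a = e3 ^ 3a = d9
byte 5: (59 ^ c7) ^ 20 = 9e ^ 20 = be
byte 6: (ce ^ e1) ^ 20 = 2f ^ 20 = 0f
byte 7: (ee ^ ef) ^ 74 = 01 ^ 74 = 75
byte 8: (92 ^ 9e) ^ 68 = 0c ^ 68 = 64
byte 9: (cb ^ 63) ^ 65 = a8 ^ 65 = cd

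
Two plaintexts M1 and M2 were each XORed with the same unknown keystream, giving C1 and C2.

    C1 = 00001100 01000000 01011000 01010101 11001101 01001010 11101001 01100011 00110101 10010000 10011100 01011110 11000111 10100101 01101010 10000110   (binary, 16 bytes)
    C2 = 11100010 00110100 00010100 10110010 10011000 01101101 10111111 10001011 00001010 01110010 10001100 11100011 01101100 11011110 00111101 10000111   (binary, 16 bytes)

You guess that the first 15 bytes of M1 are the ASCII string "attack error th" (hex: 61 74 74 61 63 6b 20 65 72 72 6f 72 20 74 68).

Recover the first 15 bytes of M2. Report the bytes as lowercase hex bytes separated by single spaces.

8f 00 38 86 36 4c 76 8d 4d 90 7f cf 8b 0f 3f

First, C1 ⊕ C2 = (M1 ⊕ K) ⊕ (M2 ⊕ K) = M1 ⊕ M2, so the key drops out. Then M2 = (M1 ⊕ M2) ⊕ M1 over the first 15 bytes.
byte 0: (0c XOR e2) XOR 61 = ee XOR 61 = 8f
byte 1: (40 XOR 34) XOR 74 = 74 XOR 74 = 00
byte 2: (58 XOR 14) XOR 74 = 4c XOR 74 = 38
byte 3: (55 XOR b2) XOR 61 = e7 XOR 61 = 86
byte 4: (cd XOR 98) XOR 63 = 55 XOR 63 = 36
byte 5: (4a XOR 6d) XOR 6b = 27 XOR 6b = 4c
byte 6: (e9 XOR bf) XOR 20 = 56 XOR 20 = 76
byte 7: (63 XOR 8b) XOR 65 = e8 XOR 65 = 8d
byte 8: (35 XOR 0a) XOR 72 = 3f XOR 72 = 4d
byte 9: (90 XOR 72) XOR 72 = e2 XOR 72 = 90
byte 10: (9c XOR 8c) XOR 6f = 10 XOR 6f = 7f
byte 11: (5e XOR e3) XOR 72 = bd XOR 72 = cf
byte 12: (c7 XOR 6c) XOR 20 = ab XOR 20 = 8b
byte 13: (a5 XOR de) XOR 74 = 7b XOR 74 = 0f
byte 14: (6a XOR 3d) XOR 68 = 57 XOR 68 = 3f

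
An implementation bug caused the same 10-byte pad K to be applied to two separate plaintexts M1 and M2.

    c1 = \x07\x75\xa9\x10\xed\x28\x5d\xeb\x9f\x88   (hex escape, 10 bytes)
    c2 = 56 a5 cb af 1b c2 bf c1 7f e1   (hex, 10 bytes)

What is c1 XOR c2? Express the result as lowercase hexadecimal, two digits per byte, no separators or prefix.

51d062bff6eae22ae069

c1 ⊕ c2 = (M1 ⊕ K) ⊕ (M2 ⊕ K) = M1 ⊕ M2 — the shared key cancels under XOR.
  7 xor  86 =  81
117 xor 165 = 208
169 xor 203 =  98
 16 xor 175 = 191
237 xor  27 = 246
 40 xor 194 = 234
 93 xor 191 = 226
235 xor 193 =  42
159 xor 127 = 224
136 xor 225 = 105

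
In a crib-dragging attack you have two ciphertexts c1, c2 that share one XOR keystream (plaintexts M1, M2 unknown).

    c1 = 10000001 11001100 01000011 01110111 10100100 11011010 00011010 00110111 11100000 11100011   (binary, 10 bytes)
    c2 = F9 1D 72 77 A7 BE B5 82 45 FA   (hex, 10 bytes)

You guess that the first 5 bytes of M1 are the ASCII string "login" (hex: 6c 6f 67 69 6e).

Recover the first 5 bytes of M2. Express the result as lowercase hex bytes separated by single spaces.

First, c1 ⊕ c2 = (M1 ⊕ K) ⊕ (M2 ⊕ K) = M1 ⊕ M2, so the key drops out. Then M2 = (M1 ⊕ M2) ⊕ M1 over the first 5 bytes.
byte 0: (81 ^ f9) ^ 6c = 78 ^ 6c = 14
byte 1: (cc ^ 1d) ^ 6f = d1 ^ 6f = be
byte 2: (43 ^ 72) ^ 67 = 31 ^ 67 = 56
byte 3: (77 ^ 77) ^ 69 = 00 ^ 69 = 69
byte 4: (a4 ^ a7) ^ 6e = 03 ^ 6e = 6d

14 be 56 69 6d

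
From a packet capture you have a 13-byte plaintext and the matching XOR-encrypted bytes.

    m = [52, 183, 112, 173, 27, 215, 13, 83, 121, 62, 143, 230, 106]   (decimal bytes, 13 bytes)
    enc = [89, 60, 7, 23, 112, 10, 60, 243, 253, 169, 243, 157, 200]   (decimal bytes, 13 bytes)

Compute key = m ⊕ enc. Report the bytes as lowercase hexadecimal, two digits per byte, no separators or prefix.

6d8b77ba6bdd31a084977c7ba2

Since enc = m ⊕ key, XORing both sides with m gives key = m ⊕ enc.
34 ^ 59 = 6d
b7 ^ 3c = 8b
70 ^ 07 = 77
ad ^ 17 = ba
1b ^ 70 = 6b
d7 ^ 0a = dd
0d ^ 3c = 31
53 ^ f3 = a0
79 ^ fd = 84
3e ^ a9 = 97
8f ^ f3 = 7c
e6 ^ 9d = 7b
6a ^ c8 = a2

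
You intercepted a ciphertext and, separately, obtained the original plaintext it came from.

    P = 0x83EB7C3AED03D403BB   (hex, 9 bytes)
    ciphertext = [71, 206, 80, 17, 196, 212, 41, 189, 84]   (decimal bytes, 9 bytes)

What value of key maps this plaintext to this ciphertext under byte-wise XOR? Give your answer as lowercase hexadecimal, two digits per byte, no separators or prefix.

c4252c2b29d7fdbeef

Since ciphertext = P ⊕ key, XORing both sides with P gives key = P ⊕ ciphertext.
83 ⊕ 47 = c4
eb ⊕ ce = 25
7c ⊕ 50 = 2c
3a ⊕ 11 = 2b
ed ⊕ c4 = 29
03 ⊕ d4 = d7
d4 ⊕ 29 = fd
03 ⊕ bd = be
bb ⊕ 54 = ef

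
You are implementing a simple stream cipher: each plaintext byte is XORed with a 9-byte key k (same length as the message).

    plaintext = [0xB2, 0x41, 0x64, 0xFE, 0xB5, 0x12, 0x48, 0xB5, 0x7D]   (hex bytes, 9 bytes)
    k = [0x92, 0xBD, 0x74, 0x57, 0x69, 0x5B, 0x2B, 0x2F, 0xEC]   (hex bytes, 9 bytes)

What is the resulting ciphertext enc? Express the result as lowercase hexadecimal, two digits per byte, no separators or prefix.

XOR is its own inverse, so applying the key byte-wise gives the result directly.
b2 xor 92 = 20
41 xor bd = fc
64 xor 74 = 10
fe xor 57 = a9
b5 xor 69 = dc
12 xor 5b = 49
48 xor 2b = 63
b5 xor 2f = 9a
7d xor ec = 91

20fc10a9dc49639a91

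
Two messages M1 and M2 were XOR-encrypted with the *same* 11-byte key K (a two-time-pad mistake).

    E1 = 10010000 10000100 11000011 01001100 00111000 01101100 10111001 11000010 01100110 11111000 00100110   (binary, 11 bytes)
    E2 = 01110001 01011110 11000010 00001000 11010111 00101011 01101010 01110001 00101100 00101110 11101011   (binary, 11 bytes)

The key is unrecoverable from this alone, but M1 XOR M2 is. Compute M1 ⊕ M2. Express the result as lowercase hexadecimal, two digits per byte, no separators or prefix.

E1 ⊕ E2 = (M1 ⊕ K) ⊕ (M2 ⊕ K) = M1 ⊕ M2 — the shared key cancels under XOR.
90 xor 71 = e1
84 xor 5e = da
c3 xor c2 = 01
4c xor 08 = 44
38 xor d7 = ef
6c xor 2b = 47
b9 xor 6a = d3
c2 xor 71 = b3
66 xor 2c = 4a
f8 xor 2e = d6
26 xor eb = cd

e1da0144ef47d3b34ad6cd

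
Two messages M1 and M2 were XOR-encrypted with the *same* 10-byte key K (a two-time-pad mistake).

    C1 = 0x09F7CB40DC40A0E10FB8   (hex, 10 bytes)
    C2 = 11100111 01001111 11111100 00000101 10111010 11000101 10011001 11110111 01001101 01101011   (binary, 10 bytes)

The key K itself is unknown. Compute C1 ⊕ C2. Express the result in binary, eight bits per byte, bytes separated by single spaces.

11101110 10111000 00110111 01000101 01100110 10000101 00111001 00010110 01000010 11010011

C1 ⊕ C2 = (M1 ⊕ K) ⊕ (M2 ⊕ K) = M1 ⊕ M2 — the shared key cancels under XOR.
byte 0: 09 XOR e7 = ee
byte 1: f7 XOR 4f = b8
byte 2: cb XOR fc = 37
byte 3: 40 XOR 05 = 45
byte 4: dc XOR ba = 66
byte 5: 40 XOR c5 = 85
byte 6: a0 XOR 99 = 39
byte 7: e1 XOR f7 = 16
byte 8: 0f XOR 4d = 42
byte 9: b8 XOR 6b = d3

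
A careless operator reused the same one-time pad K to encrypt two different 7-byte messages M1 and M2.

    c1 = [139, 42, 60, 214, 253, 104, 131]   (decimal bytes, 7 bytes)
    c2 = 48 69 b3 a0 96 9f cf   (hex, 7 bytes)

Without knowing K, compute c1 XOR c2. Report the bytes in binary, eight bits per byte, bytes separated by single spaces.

11000011 01000011 10001111 01110110 01101011 11110111 01001100

c1 ⊕ c2 = (M1 ⊕ K) ⊕ (M2 ⊕ K) = M1 ⊕ M2 — the shared key cancels under XOR.
8b xor 48 = c3
2a xor 69 = 43
3c xor b3 = 8f
d6 xor a0 = 76
fd xor 96 = 6b
68 xor 9f = f7
83 xor cf = 4c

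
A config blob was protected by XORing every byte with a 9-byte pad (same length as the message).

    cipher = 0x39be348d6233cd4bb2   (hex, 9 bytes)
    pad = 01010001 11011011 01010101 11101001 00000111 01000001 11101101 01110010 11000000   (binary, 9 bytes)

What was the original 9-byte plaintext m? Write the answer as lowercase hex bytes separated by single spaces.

68 65 61 64 65 72 20 39 72

XOR is its own inverse, so applying the key byte-wise gives the result directly.
39 ^ 51 = 68
be ^ db = 65
34 ^ 55 = 61
8d ^ e9 = 64
62 ^ 07 = 65
33 ^ 41 = 72
cd ^ ed = 20
4b ^ 72 = 39
b2 ^ c0 = 72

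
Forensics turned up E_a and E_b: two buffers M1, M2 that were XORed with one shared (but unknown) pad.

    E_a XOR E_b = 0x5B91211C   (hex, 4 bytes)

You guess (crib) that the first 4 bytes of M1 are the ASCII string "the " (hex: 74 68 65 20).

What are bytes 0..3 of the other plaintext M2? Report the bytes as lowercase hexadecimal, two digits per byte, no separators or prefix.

Since E_a ⊕ E_b = M1 ⊕ M2, XORing with the guessed M1 bytes yields the corresponding M2 bytes: M2 = (E_a ⊕ E_b) ⊕ M1.
5b ^ 74 = 2f
91 ^ 68 = f9
21 ^ 65 = 44
1c ^ 20 = 3c

2ff9443c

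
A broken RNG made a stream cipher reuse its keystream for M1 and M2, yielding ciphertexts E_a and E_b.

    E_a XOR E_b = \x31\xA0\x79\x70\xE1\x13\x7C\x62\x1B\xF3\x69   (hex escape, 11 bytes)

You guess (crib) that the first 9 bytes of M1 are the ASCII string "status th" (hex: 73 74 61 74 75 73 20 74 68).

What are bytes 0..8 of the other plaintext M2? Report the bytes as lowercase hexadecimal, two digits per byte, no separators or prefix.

42d4180494605c1673

Since E_a ⊕ E_b = M1 ⊕ M2, XORing with the guessed M1 bytes yields the corresponding M2 bytes: M2 = (E_a ⊕ E_b) ⊕ M1.
31 XOR 73 = 42
a0 XOR 74 = d4
79 XOR 61 = 18
70 XOR 74 = 04
e1 XOR 75 = 94
13 XOR 73 = 60
7c XOR 20 = 5c
62 XOR 74 = 16
1b XOR 68 = 73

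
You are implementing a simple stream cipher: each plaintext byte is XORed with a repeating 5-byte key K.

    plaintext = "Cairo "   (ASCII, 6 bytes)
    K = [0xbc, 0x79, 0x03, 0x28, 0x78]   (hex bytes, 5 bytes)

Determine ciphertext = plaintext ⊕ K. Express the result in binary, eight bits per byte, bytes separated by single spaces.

The 5-byte key repeats, so the effective keystream is bc 79 03 28 78 bc.
byte 0: 01000011 XOR 10111100 = 11111111
byte 1: 01100001 XOR 01111001 = 00011000
byte 2: 01101001 XOR 00000011 = 01101010
byte 3: 01110010 XOR 00101000 = 01011010
byte 4: 01101111 XOR 01111000 = 00010111
byte 5: 00100000 XOR 10111100 = 10011100

11111111 00011000 01101010 01011010 00010111 10011100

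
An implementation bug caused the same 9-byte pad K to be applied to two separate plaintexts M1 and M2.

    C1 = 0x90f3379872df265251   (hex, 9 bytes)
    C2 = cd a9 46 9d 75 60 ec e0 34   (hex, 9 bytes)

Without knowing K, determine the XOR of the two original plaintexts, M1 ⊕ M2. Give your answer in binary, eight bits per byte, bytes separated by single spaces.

01011101 01011010 01110001 00000101 00000111 10111111 11001010 10110010 01100101

C1 ⊕ C2 = (M1 ⊕ K) ⊕ (M2 ⊕ K) = M1 ⊕ M2 — the shared key cancels under XOR.
90 ^ cd = 5d
f3 ^ a9 = 5a
37 ^ 46 = 71
98 ^ 9d = 05
72 ^ 75 = 07
df ^ 60 = bf
26 ^ ec = ca
52 ^ e0 = b2
51 ^ 34 = 65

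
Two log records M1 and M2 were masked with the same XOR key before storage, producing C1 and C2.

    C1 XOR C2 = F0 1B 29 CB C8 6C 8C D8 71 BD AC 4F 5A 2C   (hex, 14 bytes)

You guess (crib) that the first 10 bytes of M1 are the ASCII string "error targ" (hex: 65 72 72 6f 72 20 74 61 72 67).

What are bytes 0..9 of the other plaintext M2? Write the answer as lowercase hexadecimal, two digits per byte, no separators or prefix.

Since C1 ⊕ C2 = M1 ⊕ M2, XORing with the guessed M1 bytes yields the corresponding M2 bytes: M2 = (C1 ⊕ C2) ⊕ M1.
240 XOR 101 = 149
 27 XOR 114 = 105
 41 XOR 114 =  91
203 XOR 111 = 164
200 XOR 114 = 186
108 XOR  32 =  76
140 XOR 116 = 248
216 XOR  97 = 185
113 XOR 114 =   3
189 XOR 103 = 218

95695ba4ba4cf8b903da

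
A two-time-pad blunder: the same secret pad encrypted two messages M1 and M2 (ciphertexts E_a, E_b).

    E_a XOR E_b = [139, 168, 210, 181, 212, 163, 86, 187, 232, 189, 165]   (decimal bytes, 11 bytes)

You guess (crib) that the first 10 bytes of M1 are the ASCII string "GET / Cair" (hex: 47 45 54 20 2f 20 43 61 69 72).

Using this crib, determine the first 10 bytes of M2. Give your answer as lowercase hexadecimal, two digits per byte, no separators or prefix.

Since E_a ⊕ E_b = M1 ⊕ M2, XORing with the guessed M1 bytes yields the corresponding M2 bytes: M2 = (E_a ⊕ E_b) ⊕ M1.
byte 0: 8b xor 47 = cc
byte 1: a8 xor 45 = ed
byte 2: d2 xor 54 = 86
byte 3: b5 xor 20 = 95
byte 4: d4 xor 2f = fb
byte 5: a3 xor 20 = 83
byte 6: 56 xor 43 = 15
byte 7: bb xor 61 = da
byte 8: e8 xor 69 = 81
byte 9: bd xor 72 = cf

cced8695fb8315da81cf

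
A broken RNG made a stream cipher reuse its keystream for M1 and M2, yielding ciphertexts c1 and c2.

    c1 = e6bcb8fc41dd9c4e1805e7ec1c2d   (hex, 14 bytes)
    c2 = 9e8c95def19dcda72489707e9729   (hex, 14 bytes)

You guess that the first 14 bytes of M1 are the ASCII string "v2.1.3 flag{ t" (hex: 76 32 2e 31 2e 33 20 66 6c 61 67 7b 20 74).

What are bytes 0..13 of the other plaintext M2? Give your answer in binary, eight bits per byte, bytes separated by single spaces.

00001110 00000010 00000011 00010011 10011110 01110011 01110001 10001111 01010000 11101101 11110000 11101001 10101011 01110000

First, c1 ⊕ c2 = (M1 ⊕ K) ⊕ (M2 ⊕ K) = M1 ⊕ M2, so the key drops out. Then M2 = (M1 ⊕ M2) ⊕ M1 over the first 14 bytes.
byte 0: (e6 ⊕ 9e) ⊕ 76 = 78 ⊕ 76 = 0e
byte 1: (bc ⊕ 8c) ⊕ 32 = 30 ⊕ 32 = 02
byte 2: (b8 ⊕ 95) ⊕ 2e = 2d ⊕ 2e = 03
byte 3: (fc ⊕ de) ⊕ 31 = 22 ⊕ 31 = 13
byte 4: (41 ⊕ f1) ⊕ 2e = b0 ⊕ 2e = 9e
byte 5: (dd ⊕ 9d) ⊕ 33 = 40 ⊕ 33 = 73
byte 6: (9c ⊕ cd) ⊕ 20 = 51 ⊕ 20 = 71
byte 7: (4e ⊕ a7) ⊕ 66 = e9 ⊕ 66 = 8f
byte 8: (18 ⊕ 24) ⊕ 6c = 3c ⊕ 6c = 50
byte 9: (05 ⊕ 89) ⊕ 61 = 8c ⊕ 61 = ed
byte 10: (e7 ⊕ 70) ⊕ 67 = 97 ⊕ 67 = f0
byte 11: (ec ⊕ 7e) ⊕ 7b = 92 ⊕ 7b = e9
byte 12: (1c ⊕ 97) ⊕ 20 = 8b ⊕ 20 = ab
byte 13: (2d ⊕ 29) ⊕ 74 = 04 ⊕ 74 = 70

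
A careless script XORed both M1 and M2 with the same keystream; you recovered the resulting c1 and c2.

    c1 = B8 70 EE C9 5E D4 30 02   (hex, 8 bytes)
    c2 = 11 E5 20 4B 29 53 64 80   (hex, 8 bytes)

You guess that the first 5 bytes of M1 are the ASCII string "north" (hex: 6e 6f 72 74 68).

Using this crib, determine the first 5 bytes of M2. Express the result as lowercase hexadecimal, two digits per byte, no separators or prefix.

First, c1 ⊕ c2 = (M1 ⊕ K) ⊕ (M2 ⊕ K) = M1 ⊕ M2, so the key drops out. Then M2 = (M1 ⊕ M2) ⊕ M1 over the first 5 bytes.
byte 0: (b8 XOR 11) XOR 6e = a9 XOR 6e = c7
byte 1: (70 XOR e5) XOR 6f = 95 XOR 6f = fa
byte 2: (ee XOR 20) XOR 72 = ce XOR 72 = bc
byte 3: (c9 XOR 4b) XOR 74 = 82 XOR 74 = f6
byte 4: (5e XOR 29) XOR 68 = 77 XOR 68 = 1f

c7fabcf61f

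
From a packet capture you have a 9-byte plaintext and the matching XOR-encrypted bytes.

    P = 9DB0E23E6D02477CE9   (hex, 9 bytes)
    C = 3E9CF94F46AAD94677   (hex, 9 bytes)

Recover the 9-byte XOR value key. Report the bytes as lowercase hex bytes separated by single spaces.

a3 2c 1b 71 2b a8 9e 3a 9e

Since C = P ⊕ key, XORing both sides with P gives key = P ⊕ C.
9d xor 3e = a3
b0 xor 9c = 2c
e2 xor f9 = 1b
3e xor 4f = 71
6d xor 46 = 2b
02 xor aa = a8
47 xor d9 = 9e
7c xor 46 = 3a
e9 xor 77 = 9e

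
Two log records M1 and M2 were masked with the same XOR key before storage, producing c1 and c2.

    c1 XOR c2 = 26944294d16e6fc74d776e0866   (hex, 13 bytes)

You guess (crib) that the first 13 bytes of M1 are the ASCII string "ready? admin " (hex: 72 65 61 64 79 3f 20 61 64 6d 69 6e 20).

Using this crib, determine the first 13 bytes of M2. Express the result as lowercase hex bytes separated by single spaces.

54 f1 23 f0 a8 51 4f a6 29 1a 07 66 46

Since c1 ⊕ c2 = M1 ⊕ M2, XORing with the guessed M1 bytes yields the corresponding M2 bytes: M2 = (c1 ⊕ c2) ⊕ M1.
26 ^ 72 = 54
94 ^ 65 = f1
42 ^ 61 = 23
94 ^ 64 = f0
d1 ^ 79 = a8
6e ^ 3f = 51
6f ^ 20 = 4f
c7 ^ 61 = a6
4d ^ 64 = 29
77 ^ 6d = 1a
6e ^ 69 = 07
08 ^ 6e = 66
66 ^ 20 = 46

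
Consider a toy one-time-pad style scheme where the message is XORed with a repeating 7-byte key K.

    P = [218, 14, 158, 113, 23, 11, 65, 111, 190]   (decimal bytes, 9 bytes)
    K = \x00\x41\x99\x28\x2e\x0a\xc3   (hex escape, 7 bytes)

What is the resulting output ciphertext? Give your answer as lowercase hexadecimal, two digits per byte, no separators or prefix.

The 7-byte key repeats, so the effective keystream is 00 41 99 28 2e 0a c3 00 41.
byte 0: da ^ 00 = da
byte 1: 0e ^ 41 = 4f
byte 2: 9e ^ 99 = 07
byte 3: 71 ^ 28 = 59
byte 4: 17 ^ 2e = 39
byte 5: 0b ^ 0a = 01
byte 6: 41 ^ c3 = 82
byte 7: 6f ^ 00 = 6f
byte 8: be ^ 41 = ff

da4f07593901826fff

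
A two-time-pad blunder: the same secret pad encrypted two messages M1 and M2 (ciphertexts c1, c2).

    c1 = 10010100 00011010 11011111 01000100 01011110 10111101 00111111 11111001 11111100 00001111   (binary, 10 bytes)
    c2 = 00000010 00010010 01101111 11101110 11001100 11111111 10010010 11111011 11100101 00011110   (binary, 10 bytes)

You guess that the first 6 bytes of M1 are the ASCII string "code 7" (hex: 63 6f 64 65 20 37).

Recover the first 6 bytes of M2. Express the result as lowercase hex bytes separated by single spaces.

f5 67 d4 cf b2 75

First, c1 ⊕ c2 = (M1 ⊕ K) ⊕ (M2 ⊕ K) = M1 ⊕ M2, so the key drops out. Then M2 = (M1 ⊕ M2) ⊕ M1 over the first 6 bytes.
byte 0: (94 ^ 02) ^ 63 = 96 ^ 63 = f5
byte 1: (1a ^ 12) ^ 6f = 08 ^ 6f = 67
byte 2: (df ^ 6f) ^ 64 = b0 ^ 64 = d4
byte 3: (44 ^ ee) ^ 65 = aa ^ 65 = cf
byte 4: (5e ^ cc) ^ 20 = 92 ^ 20 = b2
byte 5: (bd ^ ff) ^ 37 = 42 ^ 37 = 75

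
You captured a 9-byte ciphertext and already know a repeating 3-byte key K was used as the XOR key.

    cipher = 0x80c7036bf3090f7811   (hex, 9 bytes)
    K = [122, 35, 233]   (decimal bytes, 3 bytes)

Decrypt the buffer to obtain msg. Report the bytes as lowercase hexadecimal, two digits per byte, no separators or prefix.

The 3-byte key repeats, so the effective keystream is 7a 23 e9 7a 23 e9 7a 23 e9.
byte 0: 80 ⊕ 7a = fa
byte 1: c7 ⊕ 23 = e4
byte 2: 03 ⊕ e9 = ea
byte 3: 6b ⊕ 7a = 11
byte 4: f3 ⊕ 23 = d0
byte 5: 09 ⊕ e9 = e0
byte 6: 0f ⊕ 7a = 75
byte 7: 78 ⊕ 23 = 5b
byte 8: 11 ⊕ e9 = f8

fae4ea11d0e0755bf8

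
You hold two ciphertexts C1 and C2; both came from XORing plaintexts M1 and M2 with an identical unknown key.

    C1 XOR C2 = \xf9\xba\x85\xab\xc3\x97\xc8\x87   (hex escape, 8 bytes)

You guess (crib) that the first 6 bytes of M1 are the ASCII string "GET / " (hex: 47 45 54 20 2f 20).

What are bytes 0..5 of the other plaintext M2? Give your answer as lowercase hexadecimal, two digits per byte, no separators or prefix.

beffd18becb7

Since C1 ⊕ C2 = M1 ⊕ M2, XORing with the guessed M1 bytes yields the corresponding M2 bytes: M2 = (C1 ⊕ C2) ⊕ M1.
f9 XOR 47 = be
ba XOR 45 = ff
85 XOR 54 = d1
ab XOR 20 = 8b
c3 XOR 2f = ec
97 XOR 20 = b7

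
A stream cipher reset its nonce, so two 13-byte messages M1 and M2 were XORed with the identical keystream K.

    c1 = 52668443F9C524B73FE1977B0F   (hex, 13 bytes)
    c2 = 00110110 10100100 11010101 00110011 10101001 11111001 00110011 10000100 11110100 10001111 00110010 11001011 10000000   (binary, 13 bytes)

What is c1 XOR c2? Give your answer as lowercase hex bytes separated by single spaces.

c1 ⊕ c2 = (M1 ⊕ K) ⊕ (M2 ⊕ K) = M1 ⊕ M2 — the shared key cancels under XOR.
byte 0: 52 xor 36 = 64
byte 1: 66 xor a4 = c2
byte 2: 84 xor d5 = 51
byte 3: 43 xor 33 = 70
byte 4: f9 xor a9 = 50
byte 5: c5 xor f9 = 3c
byte 6: 24 xor 33 = 17
byte 7: b7 xor 84 = 33
byte 8: 3f xor f4 = cb
byte 9: e1 xor 8f = 6e
byte 10: 97 xor 32 = a5
byte 11: 7b xor cb = b0
byte 12: 0f xor 80 = 8f

64 c2 51 70 50 3c 17 33 cb 6e a5 b0 8f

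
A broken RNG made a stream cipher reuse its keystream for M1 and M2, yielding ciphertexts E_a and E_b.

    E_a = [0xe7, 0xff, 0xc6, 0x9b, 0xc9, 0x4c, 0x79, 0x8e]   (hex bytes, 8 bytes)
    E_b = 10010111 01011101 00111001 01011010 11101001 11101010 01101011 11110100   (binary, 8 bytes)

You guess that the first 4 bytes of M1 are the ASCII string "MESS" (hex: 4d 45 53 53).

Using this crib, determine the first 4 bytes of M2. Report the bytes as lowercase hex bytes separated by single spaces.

3d e7 ac 92

First, E_a ⊕ E_b = (M1 ⊕ K) ⊕ (M2 ⊕ K) = M1 ⊕ M2, so the key drops out. Then M2 = (M1 ⊕ M2) ⊕ M1 over the first 4 bytes.
byte 0: (e7 ^ 97) ^ 4d = 70 ^ 4d = 3d
byte 1: (ff ^ 5d) ^ 45 = a2 ^ 45 = e7
byte 2: (c6 ^ 39) ^ 53 = ff ^ 53 = ac
byte 3: (9b ^ 5a) ^ 53 = c1 ^ 53 = 92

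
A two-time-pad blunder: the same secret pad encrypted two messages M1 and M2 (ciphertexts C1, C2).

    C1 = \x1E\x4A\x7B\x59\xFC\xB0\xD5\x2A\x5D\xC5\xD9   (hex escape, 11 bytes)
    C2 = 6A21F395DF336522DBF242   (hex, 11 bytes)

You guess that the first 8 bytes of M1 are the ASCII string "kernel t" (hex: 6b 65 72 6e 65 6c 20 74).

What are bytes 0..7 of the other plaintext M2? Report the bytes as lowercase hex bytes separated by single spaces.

First, C1 ⊕ C2 = (M1 ⊕ K) ⊕ (M2 ⊕ K) = M1 ⊕ M2, so the key drops out. Then M2 = (M1 ⊕ M2) ⊕ M1 over the first 8 bytes.
byte 0: (1e xor 6a) xor 6b = 74 xor 6b = 1f
byte 1: (4a xor 21) xor 65 = 6b xor 65 = 0e
byte 2: (7b xor f3) xor 72 = 88 xor 72 = fa
byte 3: (59 xor 95) xor 6e = cc xor 6e = a2
byte 4: (fc xor df) xor 65 = 23 xor 65 = 46
byte 5: (b0 xor 33) xor 6c = 83 xor 6c = ef
byte 6: (d5 xor 65) xor 20 = b0 xor 20 = 90
byte 7: (2a xor 22) xor 74 = 08 xor 74 = 7c

1f 0e fa a2 46 ef 90 7c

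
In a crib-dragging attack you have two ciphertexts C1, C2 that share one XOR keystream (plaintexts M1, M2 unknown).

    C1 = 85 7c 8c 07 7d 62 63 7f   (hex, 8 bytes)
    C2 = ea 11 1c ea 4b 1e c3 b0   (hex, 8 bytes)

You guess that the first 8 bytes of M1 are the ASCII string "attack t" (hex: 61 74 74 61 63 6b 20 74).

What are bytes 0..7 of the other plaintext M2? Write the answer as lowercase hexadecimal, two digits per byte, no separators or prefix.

First, C1 ⊕ C2 = (M1 ⊕ K) ⊕ (M2 ⊕ K) = M1 ⊕ M2, so the key drops out. Then M2 = (M1 ⊕ M2) ⊕ M1 over the first 8 bytes.
byte 0: (85 xor ea) xor 61 = 6f xor 61 = 0e
byte 1: (7c xor 11) xor 74 = 6d xor 74 = 19
byte 2: (8c xor 1c) xor 74 = 90 xor 74 = e4
byte 3: (07 xor ea) xor 61 = ed xor 61 = 8c
byte 4: (7d xor 4b) xor 63 = 36 xor 63 = 55
byte 5: (62 xor 1e) xor 6b = 7c xor 6b = 17
byte 6: (63 xor c3) xor 20 = a0 xor 20 = 80
byte 7: (7f xor b0) xor 74 = cf xor 74 = bb

0e19e48c551780bb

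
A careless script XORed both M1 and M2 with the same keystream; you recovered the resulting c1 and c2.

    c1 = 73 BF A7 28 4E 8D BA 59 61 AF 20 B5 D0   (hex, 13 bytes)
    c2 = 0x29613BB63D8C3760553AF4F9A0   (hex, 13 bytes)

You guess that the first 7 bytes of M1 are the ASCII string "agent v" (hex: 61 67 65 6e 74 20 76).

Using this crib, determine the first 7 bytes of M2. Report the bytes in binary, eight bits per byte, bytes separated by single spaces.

00111011 10111001 11111001 11110000 00000111 00100001 11111011

First, c1 ⊕ c2 = (M1 ⊕ K) ⊕ (M2 ⊕ K) = M1 ⊕ M2, so the key drops out. Then M2 = (M1 ⊕ M2) ⊕ M1 over the first 7 bytes.
byte 0: (73 ^ 29) ^ 61 = 5a ^ 61 = 3b
byte 1: (bf ^ 61) ^ 67 = de ^ 67 = b9
byte 2: (a7 ^ 3b) ^ 65 = 9c ^ 65 = f9
byte 3: (28 ^ b6) ^ 6e = 9e ^ 6e = f0
byte 4: (4e ^ 3d) ^ 74 = 73 ^ 74 = 07
byte 5: (8d ^ 8c) ^ 20 = 01 ^ 20 = 21
byte 6: (ba ^ 37) ^ 76 = 8d ^ 76 = fb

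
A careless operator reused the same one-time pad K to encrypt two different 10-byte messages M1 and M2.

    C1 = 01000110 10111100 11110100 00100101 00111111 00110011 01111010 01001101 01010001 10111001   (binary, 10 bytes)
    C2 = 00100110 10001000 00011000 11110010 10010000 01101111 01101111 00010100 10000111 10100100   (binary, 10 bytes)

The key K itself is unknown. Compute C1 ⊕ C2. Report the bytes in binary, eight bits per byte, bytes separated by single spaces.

C1 ⊕ C2 = (M1 ⊕ K) ⊕ (M2 ⊕ K) = M1 ⊕ M2 — the shared key cancels under XOR.
byte 0: 46 XOR 26 = 60
byte 1: bc XOR 88 = 34
byte 2: f4 XOR 18 = ec
byte 3: 25 XOR f2 = d7
byte 4: 3f XOR 90 = af
byte 5: 33 XOR 6f = 5c
byte 6: 7a XOR 6f = 15
byte 7: 4d XOR 14 = 59
byte 8: 51 XOR 87 = d6
byte 9: b9 XOR a4 = 1d

01100000 00110100 11101100 11010111 10101111 01011100 00010101 01011001 11010110 00011101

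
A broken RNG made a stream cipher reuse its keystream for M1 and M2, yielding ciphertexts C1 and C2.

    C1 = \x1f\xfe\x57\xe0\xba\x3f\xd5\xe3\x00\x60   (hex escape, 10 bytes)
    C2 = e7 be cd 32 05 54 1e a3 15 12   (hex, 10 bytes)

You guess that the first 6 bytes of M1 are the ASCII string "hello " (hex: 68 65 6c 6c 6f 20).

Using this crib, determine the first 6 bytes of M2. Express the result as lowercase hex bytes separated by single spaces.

First, C1 ⊕ C2 = (M1 ⊕ K) ⊕ (M2 ⊕ K) = M1 ⊕ M2, so the key drops out. Then M2 = (M1 ⊕ M2) ⊕ M1 over the first 6 bytes.
byte 0: (1f xor e7) xor 68 = f8 xor 68 = 90
byte 1: (fe xor be) xor 65 = 40 xor 65 = 25
byte 2: (57 xor cd) xor 6c = 9a xor 6c = f6
byte 3: (e0 xor 32) xor 6c = d2 xor 6c = be
byte 4: (ba xor 05) xor 6f = bf xor 6f = d0
byte 5: (3f xor 54) xor 20 = 6b xor 20 = 4b

90 25 f6 be d0 4b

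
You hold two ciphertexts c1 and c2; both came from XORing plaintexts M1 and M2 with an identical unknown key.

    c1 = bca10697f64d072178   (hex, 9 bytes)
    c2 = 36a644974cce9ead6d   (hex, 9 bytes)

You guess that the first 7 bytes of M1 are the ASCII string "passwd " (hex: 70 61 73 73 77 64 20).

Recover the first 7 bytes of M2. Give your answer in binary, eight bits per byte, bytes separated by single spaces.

First, c1 ⊕ c2 = (M1 ⊕ K) ⊕ (M2 ⊕ K) = M1 ⊕ M2, so the key drops out. Then M2 = (M1 ⊕ M2) ⊕ M1 over the first 7 bytes.
byte 0: (bc xor 36) xor 70 = 8a xor 70 = fa
byte 1: (a1 xor a6) xor 61 = 07 xor 61 = 66
byte 2: (06 xor 44) xor 73 = 42 xor 73 = 31
byte 3: (97 xor 97) xor 73 = 00 xor 73 = 73
byte 4: (f6 xor 4c) xor 77 = ba xor 77 = cd
byte 5: (4d xor ce) xor 64 = 83 xor 64 = e7
byte 6: (07 xor 9e) xor 20 = 99 xor 20 = b9

11111010 01100110 00110001 01110011 11001101 11100111 10111001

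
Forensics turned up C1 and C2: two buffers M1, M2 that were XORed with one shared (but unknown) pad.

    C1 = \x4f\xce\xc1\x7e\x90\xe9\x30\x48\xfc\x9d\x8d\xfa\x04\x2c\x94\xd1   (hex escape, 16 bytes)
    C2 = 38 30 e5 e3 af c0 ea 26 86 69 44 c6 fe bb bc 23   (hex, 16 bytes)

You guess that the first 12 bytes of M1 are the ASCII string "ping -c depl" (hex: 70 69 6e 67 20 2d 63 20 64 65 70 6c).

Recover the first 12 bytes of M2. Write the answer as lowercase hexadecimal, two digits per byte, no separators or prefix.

First, C1 ⊕ C2 = (M1 ⊕ K) ⊕ (M2 ⊕ K) = M1 ⊕ M2, so the key drops out. Then M2 = (M1 ⊕ M2) ⊕ M1 over the first 12 bytes.
byte 0: (4f xor 38) xor 70 = 77 xor 70 = 07
byte 1: (ce xor 30) xor 69 = fe xor 69 = 97
byte 2: (c1 xor e5) xor 6e = 24 xor 6e = 4a
byte 3: (7e xor e3) xor 67 = 9d xor 67 = fa
byte 4: (90 xor af) xor 20 = 3f xor 20 = 1f
byte 5: (e9 xor c0) xor 2d = 29 xor 2d = 04
byte 6: (30 xor ea) xor 63 = da xor 63 = b9
byte 7: (48 xor 26) xor 20 = 6e xor 20 = 4e
byte 8: (fc xor 86) xor 64 = 7a xor 64 = 1e
byte 9: (9d xor 69) xor 65 = f4 xor 65 = 91
byte 10: (8d xor 44) xor 70 = c9 xor 70 = b9
byte 11: (fa xor c6) xor 6c = 3c xor 6c = 50

07974afa1f04b94e1e91b950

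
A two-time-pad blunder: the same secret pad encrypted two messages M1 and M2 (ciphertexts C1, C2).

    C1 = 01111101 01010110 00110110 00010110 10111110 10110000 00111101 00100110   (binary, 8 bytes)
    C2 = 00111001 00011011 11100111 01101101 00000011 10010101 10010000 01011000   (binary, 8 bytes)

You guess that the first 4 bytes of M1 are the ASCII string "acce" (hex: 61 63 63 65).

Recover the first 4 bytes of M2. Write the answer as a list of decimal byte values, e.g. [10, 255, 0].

[37, 46, 178, 30]

First, C1 ⊕ C2 = (M1 ⊕ K) ⊕ (M2 ⊕ K) = M1 ⊕ M2, so the key drops out. Then M2 = (M1 ⊕ M2) ⊕ M1 over the first 4 bytes.
byte 0: (7d ^ 39) ^ 61 = 44 ^ 61 = 25
byte 1: (56 ^ 1b) ^ 63 = 4d ^ 63 = 2e
byte 2: (36 ^ e7) ^ 63 = d1 ^ 63 = b2
byte 3: (16 ^ 6d) ^ 65 = 7b ^ 65 = 1e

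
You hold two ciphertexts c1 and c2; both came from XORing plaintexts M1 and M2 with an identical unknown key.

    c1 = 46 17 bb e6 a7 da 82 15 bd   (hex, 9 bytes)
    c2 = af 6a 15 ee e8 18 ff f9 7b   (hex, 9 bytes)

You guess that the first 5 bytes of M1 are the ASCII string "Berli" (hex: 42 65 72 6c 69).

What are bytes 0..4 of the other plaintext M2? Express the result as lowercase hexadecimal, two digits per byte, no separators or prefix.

ab18dc6426

First, c1 ⊕ c2 = (M1 ⊕ K) ⊕ (M2 ⊕ K) = M1 ⊕ M2, so the key drops out. Then M2 = (M1 ⊕ M2) ⊕ M1 over the first 5 bytes.
byte 0: (46 ⊕ af) ⊕ 42 = e9 ⊕ 42 = ab
byte 1: (17 ⊕ 6a) ⊕ 65 = 7d ⊕ 65 = 18
byte 2: (bb ⊕ 15) ⊕ 72 = ae ⊕ 72 = dc
byte 3: (e6 ⊕ ee) ⊕ 6c = 08 ⊕ 6c = 64
byte 4: (a7 ⊕ e8) ⊕ 69 = 4f ⊕ 69 = 26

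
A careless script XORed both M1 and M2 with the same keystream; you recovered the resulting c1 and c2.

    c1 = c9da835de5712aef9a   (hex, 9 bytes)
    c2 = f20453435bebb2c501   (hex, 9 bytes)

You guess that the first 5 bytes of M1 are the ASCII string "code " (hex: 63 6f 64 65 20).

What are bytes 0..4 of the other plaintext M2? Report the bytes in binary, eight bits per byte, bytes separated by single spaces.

01011000 10110001 10110100 01111011 10011110

First, c1 ⊕ c2 = (M1 ⊕ K) ⊕ (M2 ⊕ K) = M1 ⊕ M2, so the key drops out. Then M2 = (M1 ⊕ M2) ⊕ M1 over the first 5 bytes.
byte 0: (c9 xor f2) xor 63 = 3b xor 63 = 58
byte 1: (da xor 04) xor 6f = de xor 6f = b1
byte 2: (83 xor 53) xor 64 = d0 xor 64 = b4
byte 3: (5d xor 43) xor 65 = 1e xor 65 = 7b
byte 4: (e5 xor 5b) xor 20 = be xor 20 = 9e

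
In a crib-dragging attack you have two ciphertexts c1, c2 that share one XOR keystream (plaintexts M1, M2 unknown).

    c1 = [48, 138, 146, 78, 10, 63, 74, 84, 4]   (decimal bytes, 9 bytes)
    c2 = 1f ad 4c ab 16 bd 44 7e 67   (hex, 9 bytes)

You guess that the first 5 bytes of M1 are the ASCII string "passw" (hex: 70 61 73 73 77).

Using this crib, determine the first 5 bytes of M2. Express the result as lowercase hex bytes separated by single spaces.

5f 46 ad 96 6b

First, c1 ⊕ c2 = (M1 ⊕ K) ⊕ (M2 ⊕ K) = M1 ⊕ M2, so the key drops out. Then M2 = (M1 ⊕ M2) ⊕ M1 over the first 5 bytes.
byte 0: (30 xor 1f) xor 70 = 2f xor 70 = 5f
byte 1: (8a xor ad) xor 61 = 27 xor 61 = 46
byte 2: (92 xor 4c) xor 73 = de xor 73 = ad
byte 3: (4e xor ab) xor 73 = e5 xor 73 = 96
byte 4: (0a xor 16) xor 77 = 1c xor 77 = 6b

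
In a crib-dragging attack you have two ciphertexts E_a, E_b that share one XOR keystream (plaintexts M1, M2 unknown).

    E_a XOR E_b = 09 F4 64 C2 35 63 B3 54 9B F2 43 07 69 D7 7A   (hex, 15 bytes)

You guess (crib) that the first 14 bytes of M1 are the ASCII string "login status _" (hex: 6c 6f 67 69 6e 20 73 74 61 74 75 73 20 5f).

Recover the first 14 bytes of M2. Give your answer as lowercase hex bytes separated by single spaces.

65 9b 03 ab 5b 43 c0 20 fa 86 36 74 49 88

Since E_a ⊕ E_b = M1 ⊕ M2, XORing with the guessed M1 bytes yields the corresponding M2 bytes: M2 = (E_a ⊕ E_b) ⊕ M1.
00001001 ⊕ 01101100 = 01100101
11110100 ⊕ 01101111 = 10011011
01100100 ⊕ 01100111 = 00000011
11000010 ⊕ 01101001 = 10101011
00110101 ⊕ 01101110 = 01011011
01100011 ⊕ 00100000 = 01000011
10110011 ⊕ 01110011 = 11000000
01010100 ⊕ 01110100 = 00100000
10011011 ⊕ 01100001 = 11111010
11110010 ⊕ 01110100 = 10000110
01000011 ⊕ 01110101 = 00110110
00000111 ⊕ 01110011 = 01110100
01101001 ⊕ 00100000 = 01001001
11010111 ⊕ 01011111 = 10001000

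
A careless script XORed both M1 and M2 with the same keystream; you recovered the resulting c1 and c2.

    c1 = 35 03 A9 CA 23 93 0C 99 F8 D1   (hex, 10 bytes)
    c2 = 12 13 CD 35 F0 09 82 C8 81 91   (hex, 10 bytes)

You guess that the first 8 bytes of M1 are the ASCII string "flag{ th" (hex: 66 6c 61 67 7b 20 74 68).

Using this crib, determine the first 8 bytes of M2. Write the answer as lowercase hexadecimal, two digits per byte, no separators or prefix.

First, c1 ⊕ c2 = (M1 ⊕ K) ⊕ (M2 ⊕ K) = M1 ⊕ M2, so the key drops out. Then M2 = (M1 ⊕ M2) ⊕ M1 over the first 8 bytes.
byte 0: (35 ⊕ 12) ⊕ 66 = 27 ⊕ 66 = 41
byte 1: (03 ⊕ 13) ⊕ 6c = 10 ⊕ 6c = 7c
byte 2: (a9 ⊕ cd) ⊕ 61 = 64 ⊕ 61 = 05
byte 3: (ca ⊕ 35) ⊕ 67 = ff ⊕ 67 = 98
byte 4: (23 ⊕ f0) ⊕ 7b = d3 ⊕ 7b = a8
byte 5: (93 ⊕ 09) ⊕ 20 = 9a ⊕ 20 = ba
byte 6: (0c ⊕ 82) ⊕ 74 = 8e ⊕ 74 = fa
byte 7: (99 ⊕ c8) ⊕ 68 = 51 ⊕ 68 = 39

417c0598a8bafa39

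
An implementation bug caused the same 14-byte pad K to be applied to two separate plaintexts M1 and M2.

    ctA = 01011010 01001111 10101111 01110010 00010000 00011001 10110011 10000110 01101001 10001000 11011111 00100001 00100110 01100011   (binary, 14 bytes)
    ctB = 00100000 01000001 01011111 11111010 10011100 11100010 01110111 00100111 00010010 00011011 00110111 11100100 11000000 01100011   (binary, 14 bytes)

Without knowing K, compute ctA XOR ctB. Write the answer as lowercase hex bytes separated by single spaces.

ctA ⊕ ctB = (M1 ⊕ K) ⊕ (M2 ⊕ K) = M1 ⊕ M2 — the shared key cancels under XOR.
5a XOR 20 = 7a
4f XOR 41 = 0e
af XOR 5f = f0
72 XOR fa = 88
10 XOR 9c = 8c
19 XOR e2 = fb
b3 XOR 77 = c4
86 XOR 27 = a1
69 XOR 12 = 7b
88 XOR 1b = 93
df XOR 37 = e8
21 XOR e4 = c5
26 XOR c0 = e6
63 XOR 63 = 00

7a 0e f0 88 8c fb c4 a1 7b 93 e8 c5 e6 00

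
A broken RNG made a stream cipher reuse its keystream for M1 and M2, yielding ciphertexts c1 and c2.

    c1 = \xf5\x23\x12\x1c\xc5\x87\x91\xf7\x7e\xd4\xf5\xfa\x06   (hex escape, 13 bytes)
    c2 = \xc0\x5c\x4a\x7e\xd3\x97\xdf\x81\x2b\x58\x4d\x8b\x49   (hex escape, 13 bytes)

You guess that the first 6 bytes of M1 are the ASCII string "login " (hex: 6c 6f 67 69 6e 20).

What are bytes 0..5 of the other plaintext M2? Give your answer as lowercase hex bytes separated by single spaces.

First, c1 ⊕ c2 = (M1 ⊕ K) ⊕ (M2 ⊕ K) = M1 ⊕ M2, so the key drops out. Then M2 = (M1 ⊕ M2) ⊕ M1 over the first 6 bytes.
byte 0: (f5 ^ c0) ^ 6c = 35 ^ 6c = 59
byte 1: (23 ^ 5c) ^ 6f = 7f ^ 6f = 10
byte 2: (12 ^ 4a) ^ 67 = 58 ^ 67 = 3f
byte 3: (1c ^ 7e) ^ 69 = 62 ^ 69 = 0b
byte 4: (c5 ^ d3) ^ 6e = 16 ^ 6e = 78
byte 5: (87 ^ 97) ^ 20 = 10 ^ 20 = 30

59 10 3f 0b 78 30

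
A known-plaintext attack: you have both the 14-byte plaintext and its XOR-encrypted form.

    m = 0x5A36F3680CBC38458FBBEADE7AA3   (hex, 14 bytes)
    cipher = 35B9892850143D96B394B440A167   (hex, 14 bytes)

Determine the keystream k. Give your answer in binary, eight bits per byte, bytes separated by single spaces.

01101111 10001111 01111010 01000000 01011100 10101000 00000101 11010011 00111100 00101111 01011110 10011110 11011011 11000100

Since cipher = m ⊕ k, XORing both sides with m gives k = m ⊕ cipher.
byte 0:  90 ^  53 = 111
byte 1:  54 ^ 185 = 143
byte 2: 243 ^ 137 = 122
byte 3: 104 ^  40 =  64
byte 4:  12 ^  80 =  92
byte 5: 188 ^  20 = 168
byte 6:  56 ^  61 =   5
byte 7:  69 ^ 150 = 211
byte 8: 143 ^ 179 =  60
byte 9: 187 ^ 148 =  47
byte 10: 234 ^ 180 =  94
byte 11: 222 ^  64 = 158
byte 12: 122 ^ 161 = 219
byte 13: 163 ^ 103 = 196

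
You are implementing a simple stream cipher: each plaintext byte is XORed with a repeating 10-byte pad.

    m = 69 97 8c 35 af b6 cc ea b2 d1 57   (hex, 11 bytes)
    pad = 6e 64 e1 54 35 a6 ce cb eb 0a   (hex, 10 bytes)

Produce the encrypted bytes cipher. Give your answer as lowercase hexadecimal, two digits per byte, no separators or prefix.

07f36d619a10022159db39

The 10-byte key repeats, so the effective keystream is 6e 64 e1 54 35 a6 ce cb eb 0a 6e.
byte 0: 105 xor 110 =   7
byte 1: 151 xor 100 = 243
byte 2: 140 xor 225 = 109
byte 3:  53 xor  84 =  97
byte 4: 175 xor  53 = 154
byte 5: 182 xor 166 =  16
byte 6: 204 xor 206 =   2
byte 7: 234 xor 203 =  33
byte 8: 178 xor 235 =  89
byte 9: 209 xor  10 = 219
byte 10:  87 xor 110 =  57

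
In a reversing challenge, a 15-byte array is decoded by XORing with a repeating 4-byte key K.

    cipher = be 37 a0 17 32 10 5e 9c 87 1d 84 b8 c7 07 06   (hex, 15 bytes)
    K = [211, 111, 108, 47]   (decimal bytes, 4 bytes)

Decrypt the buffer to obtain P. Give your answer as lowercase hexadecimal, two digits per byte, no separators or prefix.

The 4-byte key repeats, so the effective keystream is d3 6f 6c 2f d3 6f 6c 2f d3 6f 6c 2f d3 6f 6c.
byte 0: be ^ d3 = 6d
byte 1: 37 ^ 6f = 58
byte 2: a0 ^ 6c = cc
byte 3: 17 ^ 2f = 38
byte 4: 32 ^ d3 = e1
byte 5: 10 ^ 6f = 7f
byte 6: 5e ^ 6c = 32
byte 7: 9c ^ 2f = b3
byte 8: 87 ^ d3 = 54
byte 9: 1d ^ 6f = 72
byte 10: 84 ^ 6c = e8
byte 11: b8 ^ 2f = 97
byte 12: c7 ^ d3 = 14
byte 13: 07 ^ 6f = 68
byte 14: 06 ^ 6c = 6a

6d58cc38e17f32b35472e89714686a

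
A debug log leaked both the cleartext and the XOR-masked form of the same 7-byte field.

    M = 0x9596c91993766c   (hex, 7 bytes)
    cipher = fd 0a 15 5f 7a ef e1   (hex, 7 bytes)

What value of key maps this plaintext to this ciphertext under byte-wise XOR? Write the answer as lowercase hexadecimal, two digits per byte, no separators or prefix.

Since cipher = M ⊕ key, XORing both sides with M gives key = M ⊕ cipher.
byte 0: 95 xor fd = 68
byte 1: 96 xor 0a = 9c
byte 2: c9 xor 15 = dc
byte 3: 19 xor 5f = 46
byte 4: 93 xor 7a = e9
byte 5: 76 xor ef = 99
byte 6: 6c xor e1 = 8d

689cdc46e9998d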